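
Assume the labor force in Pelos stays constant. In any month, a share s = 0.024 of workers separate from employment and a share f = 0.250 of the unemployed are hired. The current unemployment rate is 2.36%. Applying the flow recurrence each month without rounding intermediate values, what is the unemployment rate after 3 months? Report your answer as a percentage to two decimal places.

With a fixed labor force, u_{t+1} = u_t + s·(1−u_t) − f·u_t = u_t·(1−s−f) + s.
Here 1−s−f = 0.726 and s = 0.024.
u_1 = 0.023600 × 0.726 + 0.024 = 0.041134.
u_2 = 0.041134 × 0.726 + 0.024 = 0.053863.
u_3 = 0.053863 × 0.726 + 0.024 = 0.063105.

Unemployment rate after three months ≈ 6.31%.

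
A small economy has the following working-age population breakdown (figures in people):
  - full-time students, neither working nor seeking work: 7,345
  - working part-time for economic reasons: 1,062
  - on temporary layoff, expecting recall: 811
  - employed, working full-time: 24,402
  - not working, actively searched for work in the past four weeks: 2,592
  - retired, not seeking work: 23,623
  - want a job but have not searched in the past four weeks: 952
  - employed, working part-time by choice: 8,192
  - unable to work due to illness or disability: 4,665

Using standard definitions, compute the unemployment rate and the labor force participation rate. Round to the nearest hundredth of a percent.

Employed = 1,062 + 24,402 + 8,192 = 33,656 (anyone who worked, including part-time for economic reasons, counts as employed).
Unemployed = 811 + 2,592 = 3,403 (jobless and actively searching, or on temporary layoff).
Labor force = 33,656 + 3,403 = 37,059.
Not in labor force = 7,345 + 23,623 + 952 + 4,665 = 36,585 (those not working and not actively searching are outside the labor force — including those who want a job but have given up searching).
Civilian working-age population = 37,059 + 36,585 = 73,644.
Unemployment rate = 3,403 / 37,059 = 9.18%.
Labor force participation rate = 37,059 / 73,644 = 50.32%.

Unemployment rate ≈ 9.18%; labor force participation rate ≈ 50.32%.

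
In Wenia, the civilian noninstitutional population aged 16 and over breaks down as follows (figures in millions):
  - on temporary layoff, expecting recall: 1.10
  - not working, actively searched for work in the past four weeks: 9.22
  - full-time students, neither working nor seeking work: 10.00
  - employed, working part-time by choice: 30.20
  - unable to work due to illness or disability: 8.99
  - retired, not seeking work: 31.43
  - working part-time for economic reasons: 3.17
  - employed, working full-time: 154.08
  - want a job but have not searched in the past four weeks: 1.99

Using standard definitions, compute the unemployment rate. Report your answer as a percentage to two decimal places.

Unemployment rate ≈ 5.22%.

Employed = 30.20 + 3.17 + 154.08 = 187.45 million (anyone who worked, including part-time for economic reasons, counts as employed).
Unemployed = 1.10 + 9.22 = 10.32 million (jobless and actively searching, or on temporary layoff).
Labor force = 187.45 + 10.32 = 197.77 million.
Unemployment rate = 10.32 / 197.77 = 5.22%.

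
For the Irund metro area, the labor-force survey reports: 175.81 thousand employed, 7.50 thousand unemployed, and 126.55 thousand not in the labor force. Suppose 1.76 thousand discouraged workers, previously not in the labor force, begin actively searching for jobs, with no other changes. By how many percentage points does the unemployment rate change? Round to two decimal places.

Initially, labor force = 175.81 + 7.50 = 183.31 thousand, so u = 7.50/183.31 = 4.09%.
After the change, unemployed and labor force both rise by 1.76 → E = 175.81, U = 9.26, labor force = 185.07 thousand.
New unemployment rate = 9.26 / 185.07 = 5.00%.
Change = 5.00% − 4.09% = +0.91 percentage points.

The unemployment rate changes by +0.91 percentage points.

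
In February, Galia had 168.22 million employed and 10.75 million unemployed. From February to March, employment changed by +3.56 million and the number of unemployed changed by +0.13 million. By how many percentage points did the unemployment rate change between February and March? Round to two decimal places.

February: labor force = 168.22 + 10.75 = 178.97; u = 10.75/178.97 = 6.01%.
March: labor force = 171.78 + 10.88 = 182.66; u = 10.88/182.66 = 5.96%.
Change = 5.96% − 6.01% = −0.05 pp.

The unemployment rate changed by −0.05 percentage points.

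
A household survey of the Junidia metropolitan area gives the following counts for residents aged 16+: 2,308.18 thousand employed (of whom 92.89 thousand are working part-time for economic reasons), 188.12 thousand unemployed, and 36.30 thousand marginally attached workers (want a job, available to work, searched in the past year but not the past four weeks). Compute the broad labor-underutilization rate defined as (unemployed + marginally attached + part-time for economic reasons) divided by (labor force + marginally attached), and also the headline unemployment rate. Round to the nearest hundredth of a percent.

Broad underutilization rate ≈ 12.53%; headline unemployment rate ≈ 7.54%.

Labor force = 2,308.18 + 188.12 = 2,496.30 thousand.
Numerator = 188.12 + 36.30 + 92.89 = 317.31 thousand.
Denominator = 2,496.30 + 36.30 = 2,532.60 thousand.
Broad rate = 317.31 / 2,532.60 = 12.53%.
Headline unemployment rate = 188.12 / 2,496.30 = 7.54%.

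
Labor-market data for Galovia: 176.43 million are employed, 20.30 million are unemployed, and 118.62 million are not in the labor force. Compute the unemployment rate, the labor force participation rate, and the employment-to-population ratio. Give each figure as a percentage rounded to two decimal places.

Unemployment rate ≈ 10.32%; labor force participation rate ≈ 62.38%; employment-population ratio ≈ 55.95%.

Labor force = employed + unemployed = 176.43 + 20.30 = 196.73 million.
Working-age population = 196.73 + 118.62 = 315.35 million.
Unemployment rate = 20.30 / 196.73 = 10.32%.
Labor force participation rate = 196.73 / 315.35 = 62.38%.
Employment-population ratio = 176.43 / 315.35 = 55.95%.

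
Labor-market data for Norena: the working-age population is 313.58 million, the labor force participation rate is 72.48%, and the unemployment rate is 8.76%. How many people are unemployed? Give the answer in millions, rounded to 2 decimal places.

Labor force = 0.7248 × 313.58 = 227.28 million.
Unemployed = 0.0876 × 227.28 ≈ 19.91 million.

About 19.91 million are unemployed.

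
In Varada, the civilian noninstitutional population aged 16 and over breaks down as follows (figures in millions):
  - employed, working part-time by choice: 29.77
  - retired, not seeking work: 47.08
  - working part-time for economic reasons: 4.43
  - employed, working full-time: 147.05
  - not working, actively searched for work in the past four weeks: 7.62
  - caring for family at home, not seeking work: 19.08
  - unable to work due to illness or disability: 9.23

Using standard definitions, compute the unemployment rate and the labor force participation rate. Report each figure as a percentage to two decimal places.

Employed = 29.77 + 4.43 + 147.05 = 181.25 million (anyone who worked, including part-time for economic reasons, counts as employed).
Unemployed = 7.62 million.
Labor force = 181.25 + 7.62 = 188.87 million.
Not in labor force = 47.08 + 19.08 + 9.23 = 75.39 million (those not working and not actively searching are outside the labor force).
Civilian working-age population = 188.87 + 75.39 = 264.26 million.
Unemployment rate = 7.62 / 188.87 = 4.03%.
Labor force participation rate = 188.87 / 264.26 = 71.47%.

Unemployment rate ≈ 4.03%; labor force participation rate ≈ 71.47%.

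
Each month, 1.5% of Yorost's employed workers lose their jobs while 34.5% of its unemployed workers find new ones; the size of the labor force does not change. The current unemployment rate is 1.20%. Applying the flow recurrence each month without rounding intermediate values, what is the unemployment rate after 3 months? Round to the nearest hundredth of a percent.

Unemployment rate after three months ≈ 3.39%.

With a fixed labor force, u_{t+1} = u_t + s·(1−u_t) − f·u_t = u_t·(1−s−f) + s.
Here 1−s−f = 0.640 and s = 0.015.
u_1 = 0.012000 × 0.640 + 0.015 = 0.022680.
u_2 = 0.022680 × 0.640 + 0.015 = 0.029515.
u_3 = 0.029515 × 0.640 + 0.015 = 0.033890.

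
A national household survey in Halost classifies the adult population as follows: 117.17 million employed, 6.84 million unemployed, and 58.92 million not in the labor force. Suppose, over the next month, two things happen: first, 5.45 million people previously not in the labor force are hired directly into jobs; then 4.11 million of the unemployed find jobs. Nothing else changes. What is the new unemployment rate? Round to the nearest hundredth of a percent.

New unemployment rate ≈ 2.11%.

Initially, labor force = 117.17 + 6.84 = 124.01 million, so u = 6.84/124.01 = 5.52%.
After the first change, employed and labor force both rise by 5.45; unemployed unchanged → E = 122.62, U = 6.84, labor force = 129.46 million.
After the second change, unemployed falls and employed rises by 4.11; labor force unchanged → E = 126.73, U = 2.73, labor force = 129.46 million.
New unemployment rate = 2.73 / 129.46 = 2.11%.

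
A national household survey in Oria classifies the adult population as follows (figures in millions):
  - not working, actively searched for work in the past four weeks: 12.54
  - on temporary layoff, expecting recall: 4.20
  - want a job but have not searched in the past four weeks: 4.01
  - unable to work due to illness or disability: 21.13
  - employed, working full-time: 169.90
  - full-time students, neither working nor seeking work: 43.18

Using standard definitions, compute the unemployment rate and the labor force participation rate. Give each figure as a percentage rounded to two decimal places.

Unemployment rate ≈ 8.97%; labor force participation rate ≈ 73.20%.

Employed = 169.90 million.
Unemployed = 12.54 + 4.20 = 16.74 million (jobless and actively searching, or on temporary layoff).
Labor force = 169.90 + 16.74 = 186.64 million.
Not in labor force = 4.01 + 21.13 + 43.18 = 68.32 million (those not working and not actively searching are outside the labor force — including those who want a job but have given up searching).
Civilian working-age population = 186.64 + 68.32 = 254.96 million.
Unemployment rate = 16.74 / 186.64 = 8.97%.
Labor force participation rate = 186.64 / 254.96 = 73.20%.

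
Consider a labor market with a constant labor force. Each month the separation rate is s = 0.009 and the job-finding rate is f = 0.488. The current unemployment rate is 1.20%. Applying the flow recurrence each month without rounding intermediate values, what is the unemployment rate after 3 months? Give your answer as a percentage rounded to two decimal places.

Unemployment rate after three months ≈ 1.73%.

With a fixed labor force, u_{t+1} = u_t + s·(1−u_t) − f·u_t = u_t·(1−s−f) + s.
Here 1−s−f = 0.503 and s = 0.009.
u_1 = 0.012000 × 0.503 + 0.009 = 0.015036.
u_2 = 0.015036 × 0.503 + 0.009 = 0.016563.
u_3 = 0.016563 × 0.503 + 0.009 = 0.017331.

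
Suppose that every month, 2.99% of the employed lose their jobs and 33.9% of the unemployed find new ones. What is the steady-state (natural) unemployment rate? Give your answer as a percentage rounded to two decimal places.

At steady state the flows balance: s·E = f·U, so U/(E+U) = s/(s+f).
u* = 2.99 / (2.99 + 33.9) = 2.99 / 36.89 = 8.11%.

Steady-state unemployment rate ≈ 8.11%.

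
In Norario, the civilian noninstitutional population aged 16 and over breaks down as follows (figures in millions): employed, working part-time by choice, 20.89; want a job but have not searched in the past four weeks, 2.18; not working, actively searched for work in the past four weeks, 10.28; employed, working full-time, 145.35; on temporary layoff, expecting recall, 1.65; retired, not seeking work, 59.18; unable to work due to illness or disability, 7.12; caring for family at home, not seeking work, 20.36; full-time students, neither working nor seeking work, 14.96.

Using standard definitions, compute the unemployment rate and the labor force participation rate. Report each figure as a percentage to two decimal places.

Employed = 20.89 + 145.35 = 166.24 million.
Unemployed = 10.28 + 1.65 = 11.93 million (jobless and actively searching, or on temporary layoff).
Labor force = 166.24 + 11.93 = 178.17 million.
Not in labor force = 2.18 + 59.18 + 7.12 + 20.36 + 14.96 = 103.80 million (those not working and not actively searching are outside the labor force — including those who want a job but have given up searching).
Civilian working-age population = 178.17 + 103.80 = 281.97 million.
Unemployment rate = 11.93 / 178.17 = 6.70%.
Labor force participation rate = 178.17 / 281.97 = 63.19%.

Unemployment rate ≈ 6.70%; labor force participation rate ≈ 63.19%.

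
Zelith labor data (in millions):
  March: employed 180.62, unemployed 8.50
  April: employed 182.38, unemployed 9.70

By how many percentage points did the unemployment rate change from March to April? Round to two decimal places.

The unemployment rate changed by +0.56 percentage points.

March: labor force = 180.62 + 8.50 = 189.12; u = 8.50/189.12 = 4.49%.
April: labor force = 182.38 + 9.70 = 192.08; u = 9.70/192.08 = 5.05%.
Change = 5.05% − 4.49% = +0.56 pp.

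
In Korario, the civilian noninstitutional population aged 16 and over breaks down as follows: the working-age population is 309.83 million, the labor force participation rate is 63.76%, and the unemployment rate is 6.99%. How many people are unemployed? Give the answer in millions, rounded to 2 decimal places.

About 13.81 million are unemployed.

Labor force = 0.6376 × 309.83 = 197.55 million.
Unemployed = 0.0699 × 197.55 ≈ 13.81 million.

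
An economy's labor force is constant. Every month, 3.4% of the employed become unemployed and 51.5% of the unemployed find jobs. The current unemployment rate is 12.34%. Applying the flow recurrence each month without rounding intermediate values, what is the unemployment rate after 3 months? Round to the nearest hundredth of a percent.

Unemployment rate after three months ≈ 6.76%.

With a fixed labor force, u_{t+1} = u_t + s·(1−u_t) − f·u_t = u_t·(1−s−f) + s.
Here 1−s−f = 0.451 and s = 0.034.
u_1 = 0.123400 × 0.451 + 0.034 = 0.089653.
u_2 = 0.089653 × 0.451 + 0.034 = 0.074434.
u_3 = 0.074434 × 0.451 + 0.034 = 0.067570.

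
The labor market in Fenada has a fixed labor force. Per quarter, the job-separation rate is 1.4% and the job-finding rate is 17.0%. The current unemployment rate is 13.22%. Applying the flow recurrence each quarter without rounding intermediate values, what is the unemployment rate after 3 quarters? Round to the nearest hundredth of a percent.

Unemployment rate after three quarters ≈ 10.66%.

With a fixed labor force, u_{t+1} = u_t + s·(1−u_t) − f·u_t = u_t·(1−s−f) + s.
Here 1−s−f = 0.816 and s = 0.014.
u_1 = 0.132200 × 0.816 + 0.014 = 0.121875.
u_2 = 0.121875 × 0.816 + 0.014 = 0.113450.
u_3 = 0.113450 × 0.816 + 0.014 = 0.106575.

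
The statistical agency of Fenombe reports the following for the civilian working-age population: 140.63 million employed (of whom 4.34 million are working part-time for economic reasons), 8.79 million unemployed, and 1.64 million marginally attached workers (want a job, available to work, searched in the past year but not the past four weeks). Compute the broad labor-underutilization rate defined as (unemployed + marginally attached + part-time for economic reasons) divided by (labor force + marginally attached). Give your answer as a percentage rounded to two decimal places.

Broad underutilization rate ≈ 9.78%.

Labor force = 140.63 + 8.79 = 149.42 million.
Numerator = 8.79 + 1.64 + 4.34 = 14.77 million.
Denominator = 149.42 + 1.64 = 151.06 million.
Broad rate = 14.77 / 151.06 = 9.78%.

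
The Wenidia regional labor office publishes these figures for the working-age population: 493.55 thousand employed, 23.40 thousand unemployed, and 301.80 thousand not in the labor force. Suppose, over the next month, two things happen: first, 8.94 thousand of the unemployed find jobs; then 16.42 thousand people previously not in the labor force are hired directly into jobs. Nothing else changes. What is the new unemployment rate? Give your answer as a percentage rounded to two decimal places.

New unemployment rate ≈ 2.71%.

Initially, labor force = 493.55 + 23.40 = 516.95 thousand, so u = 23.40/516.95 = 4.53%.
After the first change, unemployed falls and employed rises by 8.94; labor force unchanged → E = 502.49, U = 14.46, labor force = 516.95 thousand.
After the second change, employed and labor force both rise by 16.42; unemployed unchanged → E = 518.91, U = 14.46, labor force = 533.37 thousand.
New unemployment rate = 14.46 / 533.37 = 2.71%.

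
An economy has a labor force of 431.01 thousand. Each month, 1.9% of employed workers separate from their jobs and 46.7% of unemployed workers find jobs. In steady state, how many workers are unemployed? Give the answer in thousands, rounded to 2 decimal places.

Steady-state unemployment rate u* = s/(s+f) = 1.9/(1.9+46.7) = 0.039095.
Unemployed = u* × labor force = 0.039095 × 431.01 ≈ 16.85 thousand.

About 16.85 thousand are unemployed in steady state.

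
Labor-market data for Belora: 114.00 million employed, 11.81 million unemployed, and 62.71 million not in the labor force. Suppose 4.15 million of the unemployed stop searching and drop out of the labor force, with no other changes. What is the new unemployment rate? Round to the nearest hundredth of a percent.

New unemployment rate ≈ 6.30%.

Initially, labor force = 114.00 + 11.81 = 125.81 million, so u = 11.81/125.81 = 9.39%.
After the change, unemployed and labor force both fall by 4.15 → E = 114.00, U = 7.66, labor force = 121.66 million.
New unemployment rate = 7.66 / 121.66 = 6.30%.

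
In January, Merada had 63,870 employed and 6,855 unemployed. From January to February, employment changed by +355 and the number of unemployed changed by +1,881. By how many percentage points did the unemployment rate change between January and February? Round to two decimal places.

January: labor force = 63,870 + 6,855 = 70,725; u = 6,855/70,725 = 9.69%.
February: labor force = 64,225 + 8,736 = 72,961; u = 8,736/72,961 = 11.97%.
Change = 11.97% − 9.69% = +2.28 pp.

The unemployment rate changed by +2.28 percentage points.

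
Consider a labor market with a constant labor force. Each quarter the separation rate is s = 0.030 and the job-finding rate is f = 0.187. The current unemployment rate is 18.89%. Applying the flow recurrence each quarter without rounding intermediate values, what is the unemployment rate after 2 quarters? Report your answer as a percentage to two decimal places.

With a fixed labor force, u_{t+1} = u_t + s·(1−u_t) − f·u_t = u_t·(1−s−f) + s.
Here 1−s−f = 0.783 and s = 0.030.
u_1 = 0.188900 × 0.783 + 0.030 = 0.177909.
u_2 = 0.177909 × 0.783 + 0.030 = 0.169303.

Unemployment rate after two quarters ≈ 16.93%.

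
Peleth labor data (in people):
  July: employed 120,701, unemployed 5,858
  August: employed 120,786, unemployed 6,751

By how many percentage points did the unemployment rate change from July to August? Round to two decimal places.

The unemployment rate changed by +0.66 percentage points.

July: labor force = 120,701 + 5,858 = 126,559; u = 5,858/126,559 = 4.63%.
August: labor force = 120,786 + 6,751 = 127,537; u = 6,751/127,537 = 5.29%.
Change = 5.29% − 4.63% = +0.66 pp.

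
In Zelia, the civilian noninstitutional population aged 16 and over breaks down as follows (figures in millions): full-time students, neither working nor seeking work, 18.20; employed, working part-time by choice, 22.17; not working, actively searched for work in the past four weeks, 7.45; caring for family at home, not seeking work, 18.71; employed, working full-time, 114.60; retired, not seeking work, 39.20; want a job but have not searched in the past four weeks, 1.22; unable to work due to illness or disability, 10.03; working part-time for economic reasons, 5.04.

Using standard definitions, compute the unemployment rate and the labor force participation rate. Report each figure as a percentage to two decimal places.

Employed = 22.17 + 114.60 + 5.04 = 141.81 million (anyone who worked, including part-time for economic reasons, counts as employed).
Unemployed = 7.45 million.
Labor force = 141.81 + 7.45 = 149.26 million.
Not in labor force = 18.20 + 18.71 + 39.20 + 1.22 + 10.03 = 87.36 million (those not working and not actively searching are outside the labor force — including those who want a job but have given up searching).
Civilian working-age population = 149.26 + 87.36 = 236.62 million.
Unemployment rate = 7.45 / 149.26 = 4.99%.
Labor force participation rate = 149.26 / 236.62 = 63.08%.

Unemployment rate ≈ 4.99%; labor force participation rate ≈ 63.08%.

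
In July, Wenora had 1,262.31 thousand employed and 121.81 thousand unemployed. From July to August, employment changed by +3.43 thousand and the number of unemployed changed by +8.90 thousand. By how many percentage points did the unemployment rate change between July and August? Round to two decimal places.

The unemployment rate changed by +0.56 percentage points.

July: labor force = 1,262.31 + 121.81 = 1,384.12; u = 121.81/1,384.12 = 8.80%.
August: labor force = 1,265.74 + 130.71 = 1,396.45; u = 130.71/1,396.45 = 9.36%.
Change = 9.36% − 8.80% = +0.56 pp.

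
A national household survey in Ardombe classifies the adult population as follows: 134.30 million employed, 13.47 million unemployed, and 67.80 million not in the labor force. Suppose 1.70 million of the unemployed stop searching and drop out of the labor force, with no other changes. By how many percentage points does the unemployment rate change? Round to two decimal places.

The unemployment rate changes by −1.06 percentage points.

Initially, labor force = 134.30 + 13.47 = 147.77 million, so u = 13.47/147.77 = 9.12%.
After the change, unemployed and labor force both fall by 1.70 → E = 134.30, U = 11.77, labor force = 146.07 million.
New unemployment rate = 11.77 / 146.07 = 8.06%.
Change = 8.06% − 9.12% = −1.06 percentage points.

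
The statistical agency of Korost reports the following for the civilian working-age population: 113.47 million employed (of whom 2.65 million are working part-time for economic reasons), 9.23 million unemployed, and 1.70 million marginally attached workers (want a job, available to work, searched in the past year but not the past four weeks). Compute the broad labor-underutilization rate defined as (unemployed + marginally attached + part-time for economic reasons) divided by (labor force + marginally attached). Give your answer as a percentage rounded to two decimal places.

Labor force = 113.47 + 9.23 = 122.70 million.
Numerator = 9.23 + 1.70 + 2.65 = 13.58 million.
Denominator = 122.70 + 1.70 = 124.40 million.
Broad rate = 13.58 / 124.40 = 10.92%.

Broad underutilization rate ≈ 10.92%.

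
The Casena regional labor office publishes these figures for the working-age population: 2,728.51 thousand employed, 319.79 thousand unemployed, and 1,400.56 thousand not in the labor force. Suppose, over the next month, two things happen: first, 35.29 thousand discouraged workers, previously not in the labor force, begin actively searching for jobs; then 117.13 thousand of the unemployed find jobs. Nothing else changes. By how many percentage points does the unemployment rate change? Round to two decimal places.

Initially, labor force = 2,728.51 + 319.79 = 3,048.30 thousand, so u = 319.79/3,048.30 = 10.49%.
After the first change, unemployed and labor force both rise by 35.29 → E = 2,728.51, U = 355.08, labor force = 3,083.59 thousand.
After the second change, unemployed falls and employed rises by 117.13; labor force unchanged → E = 2,845.64, U = 237.95, labor force = 3,083.59 thousand.
New unemployment rate = 237.95 / 3,083.59 = 7.72%.
Change = 7.72% − 10.49% = −2.77 percentage points.

The unemployment rate changes by −2.77 percentage points.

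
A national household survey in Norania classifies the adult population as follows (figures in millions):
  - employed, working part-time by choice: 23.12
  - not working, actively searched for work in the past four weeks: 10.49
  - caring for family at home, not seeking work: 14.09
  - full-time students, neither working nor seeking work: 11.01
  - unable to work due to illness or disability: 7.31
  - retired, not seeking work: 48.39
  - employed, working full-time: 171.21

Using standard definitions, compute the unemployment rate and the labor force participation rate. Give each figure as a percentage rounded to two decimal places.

Unemployment rate ≈ 5.12%; labor force participation rate ≈ 71.71%.

Employed = 23.12 + 171.21 = 194.33 million.
Unemployed = 10.49 million.
Labor force = 194.33 + 10.49 = 204.82 million.
Not in labor force = 14.09 + 11.01 + 7.31 + 48.39 = 80.80 million (those not working and not actively searching are outside the labor force).
Civilian working-age population = 204.82 + 80.80 = 285.62 million.
Unemployment rate = 10.49 / 204.82 = 5.12%.
Labor force participation rate = 204.82 / 285.62 = 71.71%.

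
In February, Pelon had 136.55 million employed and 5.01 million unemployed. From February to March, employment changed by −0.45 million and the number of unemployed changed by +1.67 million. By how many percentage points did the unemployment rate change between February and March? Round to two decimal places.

February: labor force = 136.55 + 5.01 = 141.56; u = 5.01/141.56 = 3.54%.
March: labor force = 136.10 + 6.68 = 142.78; u = 6.68/142.78 = 4.68%.
Change = 4.68% − 3.54% = +1.14 pp.

The unemployment rate changed by +1.14 percentage points.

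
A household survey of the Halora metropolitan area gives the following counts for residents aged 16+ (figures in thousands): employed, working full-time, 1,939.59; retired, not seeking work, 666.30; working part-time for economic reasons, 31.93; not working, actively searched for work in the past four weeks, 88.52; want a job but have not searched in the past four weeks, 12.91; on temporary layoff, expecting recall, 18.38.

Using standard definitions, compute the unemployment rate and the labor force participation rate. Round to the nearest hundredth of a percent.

Employed = 1,939.59 + 31.93 = 1,971.52 thousand (anyone who worked, including part-time for economic reasons, counts as employed).
Unemployed = 88.52 + 18.38 = 106.90 thousand (jobless and actively searching, or on temporary layoff).
Labor force = 1,971.52 + 106.90 = 2,078.42 thousand.
Not in labor force = 666.30 + 12.91 = 679.21 thousand (those not working and not actively searching are outside the labor force — including those who want a job but have given up searching).
Civilian working-age population = 2,078.42 + 679.21 = 2,757.63 thousand.
Unemployment rate = 106.90 / 2,078.42 = 5.14%.
Labor force participation rate = 2,078.42 / 2,757.63 = 75.37%.

Unemployment rate ≈ 5.14%; labor force participation rate ≈ 75.37%.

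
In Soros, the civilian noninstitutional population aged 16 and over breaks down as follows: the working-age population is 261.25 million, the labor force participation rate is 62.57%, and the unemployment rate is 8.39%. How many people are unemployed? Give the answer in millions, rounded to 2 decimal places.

About 13.71 million are unemployed.

Labor force = 0.6257 × 261.25 = 163.46 million.
Unemployed = 0.0839 × 163.46 ≈ 13.71 million.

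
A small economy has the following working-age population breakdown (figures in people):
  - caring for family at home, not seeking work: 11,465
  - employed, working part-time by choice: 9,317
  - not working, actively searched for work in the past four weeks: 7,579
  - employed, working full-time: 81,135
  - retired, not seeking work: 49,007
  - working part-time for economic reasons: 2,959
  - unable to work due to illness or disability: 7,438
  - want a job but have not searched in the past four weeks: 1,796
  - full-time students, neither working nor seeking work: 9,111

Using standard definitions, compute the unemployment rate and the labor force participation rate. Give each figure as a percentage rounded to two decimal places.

Unemployment rate ≈ 7.50%; labor force participation rate ≈ 56.17%.

Employed = 9,317 + 81,135 + 2,959 = 93,411 (anyone who worked, including part-time for economic reasons, counts as employed).
Unemployed = 7,579.
Labor force = 93,411 + 7,579 = 100,990.
Not in labor force = 11,465 + 49,007 + 7,438 + 1,796 + 9,111 = 78,817 (those not working and not actively searching are outside the labor force — including those who want a job but have given up searching).
Civilian working-age population = 100,990 + 78,817 = 179,807.
Unemployment rate = 7,579 / 100,990 = 7.50%.
Labor force participation rate = 100,990 / 179,807 = 56.17%.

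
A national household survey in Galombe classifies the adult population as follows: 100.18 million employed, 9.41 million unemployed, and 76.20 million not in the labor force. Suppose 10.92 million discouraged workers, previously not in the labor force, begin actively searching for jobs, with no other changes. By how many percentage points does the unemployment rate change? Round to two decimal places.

The unemployment rate changes by +8.28 percentage points.

Initially, labor force = 100.18 + 9.41 = 109.59 million, so u = 9.41/109.59 = 8.59%.
After the change, unemployed and labor force both rise by 10.92 → E = 100.18, U = 20.33, labor force = 120.51 million.
New unemployment rate = 20.33 / 120.51 = 16.87%.
Change = 16.87% − 8.59% = +8.28 percentage points.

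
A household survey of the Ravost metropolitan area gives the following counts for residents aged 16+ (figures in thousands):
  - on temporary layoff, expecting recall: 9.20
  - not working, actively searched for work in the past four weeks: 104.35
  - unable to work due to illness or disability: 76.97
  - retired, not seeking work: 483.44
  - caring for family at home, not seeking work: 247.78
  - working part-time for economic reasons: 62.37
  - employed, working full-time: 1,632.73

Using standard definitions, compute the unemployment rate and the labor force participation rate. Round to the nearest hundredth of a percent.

Employed = 62.37 + 1,632.73 = 1,695.10 thousand (anyone who worked, including part-time for economic reasons, counts as employed).
Unemployed = 9.20 + 104.35 = 113.55 thousand (jobless and actively searching, or on temporary layoff).
Labor force = 1,695.10 + 113.55 = 1,808.65 thousand.
Not in labor force = 76.97 + 483.44 + 247.78 = 808.19 thousand (those not working and not actively searching are outside the labor force).
Civilian working-age population = 1,808.65 + 808.19 = 2,616.84 thousand.
Unemployment rate = 113.55 / 1,808.65 = 6.28%.
Labor force participation rate = 1,808.65 / 2,616.84 = 69.12%.

Unemployment rate ≈ 6.28%; labor force participation rate ≈ 69.12%.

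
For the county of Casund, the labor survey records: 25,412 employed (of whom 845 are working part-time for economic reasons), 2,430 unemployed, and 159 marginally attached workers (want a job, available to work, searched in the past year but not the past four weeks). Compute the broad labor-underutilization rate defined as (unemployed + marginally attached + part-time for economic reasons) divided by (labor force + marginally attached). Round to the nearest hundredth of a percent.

Broad underutilization rate ≈ 12.26%.

Labor force = 25,412 + 2,430 = 27,842.
Numerator = 2,430 + 159 + 845 = 3,434.
Denominator = 27,842 + 159 = 28,001.
Broad rate = 3,434 / 28,001 = 12.26%.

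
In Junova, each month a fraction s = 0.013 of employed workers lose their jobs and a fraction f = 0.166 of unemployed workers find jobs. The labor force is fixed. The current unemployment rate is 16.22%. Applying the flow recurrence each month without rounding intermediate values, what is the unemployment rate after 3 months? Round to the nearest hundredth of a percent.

Unemployment rate after three months ≈ 12.22%.

With a fixed labor force, u_{t+1} = u_t + s·(1−u_t) − f·u_t = u_t·(1−s−f) + s.
Here 1−s−f = 0.821 and s = 0.013.
u_1 = 0.162200 × 0.821 + 0.013 = 0.146166.
u_2 = 0.146166 × 0.821 + 0.013 = 0.133002.
u_3 = 0.133002 × 0.821 + 0.013 = 0.122195.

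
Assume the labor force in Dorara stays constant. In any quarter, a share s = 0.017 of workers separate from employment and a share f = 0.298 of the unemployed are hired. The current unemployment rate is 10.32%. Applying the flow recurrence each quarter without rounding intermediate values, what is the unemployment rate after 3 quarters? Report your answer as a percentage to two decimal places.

With a fixed labor force, u_{t+1} = u_t + s·(1−u_t) − f·u_t = u_t·(1−s−f) + s.
Here 1−s−f = 0.685 and s = 0.017.
u_1 = 0.103200 × 0.685 + 0.017 = 0.087692.
u_2 = 0.087692 × 0.685 + 0.017 = 0.077069.
u_3 = 0.077069 × 0.685 + 0.017 = 0.069792.

Unemployment rate after three quarters ≈ 6.98%.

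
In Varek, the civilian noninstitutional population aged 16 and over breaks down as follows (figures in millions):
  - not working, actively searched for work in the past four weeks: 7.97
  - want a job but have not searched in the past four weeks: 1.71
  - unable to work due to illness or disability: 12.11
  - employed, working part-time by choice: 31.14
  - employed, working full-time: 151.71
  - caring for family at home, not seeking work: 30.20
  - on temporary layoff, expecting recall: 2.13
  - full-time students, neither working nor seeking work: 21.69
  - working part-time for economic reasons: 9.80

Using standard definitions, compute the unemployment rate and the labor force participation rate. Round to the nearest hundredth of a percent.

Employed = 31.14 + 151.71 + 9.80 = 192.65 million (anyone who worked, including part-time for economic reasons, counts as employed).
Unemployed = 7.97 + 2.13 = 10.10 million (jobless and actively searching, or on temporary layoff).
Labor force = 192.65 + 10.10 = 202.75 million.
Not in labor force = 1.71 + 12.11 + 30.20 + 21.69 = 65.71 million (those not working and not actively searching are outside the labor force — including those who want a job but have given up searching).
Civilian working-age population = 202.75 + 65.71 = 268.46 million.
Unemployment rate = 10.10 / 202.75 = 4.98%.
Labor force participation rate = 202.75 / 268.46 = 75.52%.

Unemployment rate ≈ 4.98%; labor force participation rate ≈ 75.52%.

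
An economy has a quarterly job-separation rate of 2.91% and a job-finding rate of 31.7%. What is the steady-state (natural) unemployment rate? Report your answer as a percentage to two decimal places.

Steady-state unemployment rate ≈ 8.41%.

At steady state the flows balance: s·E = f·U, so U/(E+U) = s/(s+f).
u* = 2.91 / (2.91 + 31.7) = 2.91 / 34.61 = 8.41%.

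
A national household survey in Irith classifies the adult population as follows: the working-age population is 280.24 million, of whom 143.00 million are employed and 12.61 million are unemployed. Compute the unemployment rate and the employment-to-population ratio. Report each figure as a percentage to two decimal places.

Labor force = employed + unemployed = 143.00 + 12.61 = 155.61 million.
Unemployment rate = 12.61 / 155.61 = 8.10%.
Employment-population ratio = 143.00 / 280.24 = 51.03%.

Unemployment rate ≈ 8.10%; employment-population ratio ≈ 51.03%.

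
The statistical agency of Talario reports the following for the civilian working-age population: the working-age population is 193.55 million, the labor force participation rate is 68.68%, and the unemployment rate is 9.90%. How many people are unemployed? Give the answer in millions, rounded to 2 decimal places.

Labor force = 0.6868 × 193.55 = 132.93 million.
Unemployed = 0.0990 × 132.93 ≈ 13.16 million.

About 13.16 million are unemployed.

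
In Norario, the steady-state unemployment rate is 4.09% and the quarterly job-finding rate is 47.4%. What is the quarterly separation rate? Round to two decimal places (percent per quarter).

Separation rate ≈ 2.02% per quarter.

From u* = s/(s+f): s = u·f/(1−u).
s = 0.0409 × 47.4 / (1 − 0.0409) = 1.9387 / 0.9591 ≈ 2.02% per quarter.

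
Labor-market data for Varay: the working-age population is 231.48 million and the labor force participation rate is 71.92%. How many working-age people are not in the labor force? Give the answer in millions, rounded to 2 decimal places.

Share not in the labor force = 1 − 0.7192 = 0.2808.
Not in labor force = 0.2808 × 231.48 ≈ 65.00 million.

About 65.00 million are not in the labor force.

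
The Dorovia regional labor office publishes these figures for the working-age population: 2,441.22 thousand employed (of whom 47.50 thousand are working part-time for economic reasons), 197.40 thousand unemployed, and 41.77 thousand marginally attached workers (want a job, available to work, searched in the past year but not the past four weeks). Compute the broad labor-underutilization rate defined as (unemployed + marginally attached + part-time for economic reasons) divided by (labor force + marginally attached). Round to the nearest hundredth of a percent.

Broad underutilization rate ≈ 10.70%.

Labor force = 2,441.22 + 197.40 = 2,638.62 thousand.
Numerator = 197.40 + 41.77 + 47.50 = 286.67 thousand.
Denominator = 2,638.62 + 41.77 = 2,680.39 thousand.
Broad rate = 286.67 / 2,680.39 = 10.70%.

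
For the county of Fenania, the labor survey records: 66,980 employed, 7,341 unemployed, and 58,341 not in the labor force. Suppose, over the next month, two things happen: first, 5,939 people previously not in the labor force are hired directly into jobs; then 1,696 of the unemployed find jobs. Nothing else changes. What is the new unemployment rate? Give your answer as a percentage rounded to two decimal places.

New unemployment rate ≈ 7.03%.

Initially, labor force = 66,980 + 7,341 = 74,321, so u = 7,341/74,321 = 9.88%.
After the first change, employed and labor force both rise by 5,939; unemployed unchanged → E = 72,919, U = 7,341, labor force = 80,260.
After the second change, unemployed falls and employed rises by 1,696; labor force unchanged → E = 74,615, U = 5,645, labor force = 80,260.
New unemployment rate = 5,645 / 80,260 = 7.03%.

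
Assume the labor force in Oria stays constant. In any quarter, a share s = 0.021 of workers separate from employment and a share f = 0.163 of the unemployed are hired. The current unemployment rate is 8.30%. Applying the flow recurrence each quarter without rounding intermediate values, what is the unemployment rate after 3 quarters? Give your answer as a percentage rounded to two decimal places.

With a fixed labor force, u_{t+1} = u_t + s·(1−u_t) − f·u_t = u_t·(1−s−f) + s.
Here 1−s−f = 0.816 and s = 0.021.
u_1 = 0.083000 × 0.816 + 0.021 = 0.088728.
u_2 = 0.088728 × 0.816 + 0.021 = 0.093402.
u_3 = 0.093402 × 0.816 + 0.021 = 0.097216.

Unemployment rate after three quarters ≈ 9.72%.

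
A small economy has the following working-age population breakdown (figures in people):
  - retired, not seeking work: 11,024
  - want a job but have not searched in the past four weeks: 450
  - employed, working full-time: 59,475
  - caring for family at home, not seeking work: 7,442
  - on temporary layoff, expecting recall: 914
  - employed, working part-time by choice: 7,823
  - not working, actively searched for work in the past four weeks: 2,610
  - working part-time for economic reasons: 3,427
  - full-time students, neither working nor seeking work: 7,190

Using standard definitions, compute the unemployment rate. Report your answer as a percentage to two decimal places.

Unemployment rate ≈ 4.75%.

Employed = 59,475 + 7,823 + 3,427 = 70,725 (anyone who worked, including part-time for economic reasons, counts as employed).
Unemployed = 914 + 2,610 = 3,524 (jobless and actively searching, or on temporary layoff).
Labor force = 70,725 + 3,524 = 74,249.
Unemployment rate = 3,524 / 74,249 = 4.75%.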